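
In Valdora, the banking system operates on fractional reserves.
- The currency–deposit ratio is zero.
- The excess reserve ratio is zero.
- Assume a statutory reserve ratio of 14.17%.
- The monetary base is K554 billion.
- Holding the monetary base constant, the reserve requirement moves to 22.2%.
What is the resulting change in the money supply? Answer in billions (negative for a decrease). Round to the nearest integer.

Initially m₁ = 1 / (0.1417) ≈ 7.0572, so M₁ = 7.0572 × 554 = 3909.6888 billion.
After the change m₂ = 1 / (0.222) ≈ 4.5045, so M₂ = 4.5045 × 554 = 2495.493 billion.
ΔM = M₂ − M₁ = 2495.493 − 3909.6888 = -1414.1958 billion.

-1414 billion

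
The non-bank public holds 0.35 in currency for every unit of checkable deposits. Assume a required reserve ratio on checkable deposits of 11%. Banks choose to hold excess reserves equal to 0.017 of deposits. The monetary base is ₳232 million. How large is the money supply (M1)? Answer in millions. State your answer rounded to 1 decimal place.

₳656.6 million

The money multiplier is m = (1 + c) / (rr + e + c) = (1 + 0.35) / (0.11 + 0.017 + 0.35) ≈ 2.83019.
So M = m × MB = 2.83019 × 232 ≈ 656.6041 million.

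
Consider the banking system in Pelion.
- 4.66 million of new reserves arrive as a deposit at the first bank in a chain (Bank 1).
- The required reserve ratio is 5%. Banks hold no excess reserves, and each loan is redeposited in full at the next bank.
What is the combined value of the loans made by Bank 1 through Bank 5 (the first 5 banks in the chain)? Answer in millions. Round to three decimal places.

Bank i lends (1 − rr)^i of the original deposit: Bank 1 lends 4.66·0.9500 = 4.4270, Bank 2 lends 4.66·0.9500² ≈ 4.2056, and so on.
Summing a geometric series: total = 4.66·[0.9500·(1 − 0.9500^5) / (1 − 0.9500)] ≈ 20.0294 million.

20.029 million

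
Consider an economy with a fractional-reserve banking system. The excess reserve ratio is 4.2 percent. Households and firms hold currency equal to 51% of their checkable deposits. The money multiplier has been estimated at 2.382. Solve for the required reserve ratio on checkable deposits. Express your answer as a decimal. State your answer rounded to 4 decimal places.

Using m = 2.382. Since m = (1 + c)/(c + rr + e), the denominator satisfies c + rr + e = (1 + c)/m = (1 + 0.51) / 2.382 ≈ 0.633921.
With c = 0.51 and e = 0.042, the required reserve ratio on checkable deposits is 0.633921 − 0.51 − 0.042 = 0.081921.

0.0819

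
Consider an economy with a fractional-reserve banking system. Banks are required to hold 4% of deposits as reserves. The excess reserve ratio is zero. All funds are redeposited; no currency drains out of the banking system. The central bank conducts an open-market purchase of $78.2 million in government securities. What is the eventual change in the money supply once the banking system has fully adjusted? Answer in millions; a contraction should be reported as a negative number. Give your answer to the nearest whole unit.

$1955 million

The simple money multiplier is m = 1/rr = 1/0.04 = 25.
An open-market purchase increases the monetary base by 78.2 million, so ΔM = m × ΔMB = 25 × 78.2 = 1955 million.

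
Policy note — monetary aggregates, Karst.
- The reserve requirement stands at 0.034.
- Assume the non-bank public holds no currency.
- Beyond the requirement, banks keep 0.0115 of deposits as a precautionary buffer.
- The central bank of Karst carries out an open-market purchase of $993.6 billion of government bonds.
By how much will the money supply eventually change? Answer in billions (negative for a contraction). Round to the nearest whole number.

$21837 billion

The money multiplier is m = 1 / (rr + e) = 1 / (0.034 + 0.0115) ≈ 21.9780.
The purchase adds 993.6 billion of base, so ΔM = m × ΔMB = 21.9780 × (+993.6) = 21837.3408 billion.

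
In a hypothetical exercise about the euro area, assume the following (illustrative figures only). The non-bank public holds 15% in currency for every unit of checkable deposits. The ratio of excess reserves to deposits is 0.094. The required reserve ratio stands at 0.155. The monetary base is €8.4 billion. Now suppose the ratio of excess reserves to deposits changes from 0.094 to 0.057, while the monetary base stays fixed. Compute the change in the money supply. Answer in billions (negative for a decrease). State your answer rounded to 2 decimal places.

Initially m₁ = (1 + 0.15) / (0.155 + 0.094 + 0.15) ≈ 2.8822, so M₁ = 2.8822 × 8.4 ≈ 24.2105 billion.
After the change m₂ = (1 + 0.15) / (0.155 + 0.057 + 0.15) ≈ 3.1768, so M₂ = 3.1768 × 8.4 ≈ 26.6851 billion.
ΔM = M₂ − M₁ = 26.6851 − 24.2105 = 2.4746 billion.

€2.47 billion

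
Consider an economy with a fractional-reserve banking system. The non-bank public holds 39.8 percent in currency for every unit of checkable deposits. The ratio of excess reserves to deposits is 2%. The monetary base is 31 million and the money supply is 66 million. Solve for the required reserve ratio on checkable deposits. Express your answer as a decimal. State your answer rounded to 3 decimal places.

0.239

Using m = M/MB = 66/31 ≈ 2.129032. Since m = (1 + c)/(c + rr + e), the denominator satisfies c + rr + e = (1 + c)/m = (1 + 0.398) / 2.129032 ≈ 0.656636.
With c = 0.398 and e = 0.02, the required reserve ratio on checkable deposits is 0.656636 − 0.398 − 0.02 = 0.238636.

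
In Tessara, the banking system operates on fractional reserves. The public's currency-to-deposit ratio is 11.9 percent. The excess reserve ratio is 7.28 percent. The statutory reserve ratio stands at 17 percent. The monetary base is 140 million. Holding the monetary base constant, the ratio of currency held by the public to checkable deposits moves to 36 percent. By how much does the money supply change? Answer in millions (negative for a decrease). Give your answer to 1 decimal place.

Initially m₁ = (1 + 0.119) / (0.17 + 0.0728 + 0.119) ≈ 3.09287, so M₁ = 3.09287 × 140 = 433.0018 million.
After the change m₂ = (1 + 0.36) / (0.17 + 0.0728 + 0.36) ≈ 2.25614, so M₂ = 2.25614 × 140 = 315.8596 million.
ΔM = M₂ − M₁ = 315.8596 − 433.0018 = -117.1422 million.

-117.1 million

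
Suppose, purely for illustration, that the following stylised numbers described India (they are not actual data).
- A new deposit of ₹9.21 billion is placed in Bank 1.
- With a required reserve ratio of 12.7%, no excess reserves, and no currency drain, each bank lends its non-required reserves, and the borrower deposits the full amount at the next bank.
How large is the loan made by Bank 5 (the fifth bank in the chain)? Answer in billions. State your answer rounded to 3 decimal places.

₹4.670 billion

Each bank lends a fraction (1 − rr) = 0.8730 of the deposit it receives, so Bank 5 receives 9.21·0.8730^4 and lends 9.21·0.8730^5 ≈ 4.6702 billion.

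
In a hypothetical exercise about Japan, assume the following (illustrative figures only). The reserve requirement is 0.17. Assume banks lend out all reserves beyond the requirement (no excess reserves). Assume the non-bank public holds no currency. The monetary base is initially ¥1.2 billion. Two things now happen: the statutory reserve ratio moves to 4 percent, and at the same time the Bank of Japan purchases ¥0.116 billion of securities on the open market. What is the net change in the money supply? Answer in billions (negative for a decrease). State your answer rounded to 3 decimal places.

¥25.841 billion

Before: m₁ = 1 / (0.17) ≈ 5.88235, MB₁ = 1.2, so M₁ = 5.88235 × 1.2 ≈ 7.0588 billion.
After: m₂ = 1 / (0.04) = 25, MB₂ = 1.2 + 0.116 = 1.316, so M₂ = 25 × 1.316 = 32.9 billion.
ΔM = M₂ − M₁ = 32.9 − 7.0588 = 25.8412 billion.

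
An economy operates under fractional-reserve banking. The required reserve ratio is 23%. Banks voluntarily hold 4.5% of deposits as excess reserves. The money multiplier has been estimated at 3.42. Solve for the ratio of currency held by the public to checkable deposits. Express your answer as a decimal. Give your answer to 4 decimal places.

Using m = 3.42. From m = (1 + c)/(c + rr + e), rearranging gives 1 + c = m·(c + rr + e), so c·(1 − m) = m·(rr + e) − 1.
Hence c = [m·(rr + e) − 1]/(1 − m) = [3.42 × (0.23 + 0.045) − 1] / (1 − 3.42) ≈ 0.024587.

0.0246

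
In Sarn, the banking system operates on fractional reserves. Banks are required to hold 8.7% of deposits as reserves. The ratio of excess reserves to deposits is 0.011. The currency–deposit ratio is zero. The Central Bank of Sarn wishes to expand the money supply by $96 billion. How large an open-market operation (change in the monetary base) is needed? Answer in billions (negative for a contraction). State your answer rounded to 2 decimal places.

$9.41 billion

The money multiplier is m = 1 / (rr + e) = 1 / (0.087 + 0.011) ≈ 10.20408.
ΔMB = ΔM / m = (+96) / 10.20408 ≈ 9.408 billion.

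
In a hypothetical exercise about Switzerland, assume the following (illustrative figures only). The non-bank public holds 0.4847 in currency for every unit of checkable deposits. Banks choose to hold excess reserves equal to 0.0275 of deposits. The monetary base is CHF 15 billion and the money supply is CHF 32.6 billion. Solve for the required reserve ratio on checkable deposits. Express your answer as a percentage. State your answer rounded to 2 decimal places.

Using m = M/MB = 32.6/15 ≈ 2.173333. Since m = (1 + c)/(c + rr + e), the denominator satisfies c + rr + e = (1 + c)/m = (1 + 0.4847) / 2.173333 ≈ 0.683144.
With c = 0.4847 and e = 0.0275, the required reserve ratio on checkable deposits is 0.683144 − 0.4847 − 0.0275 = 0.170944.

17.09%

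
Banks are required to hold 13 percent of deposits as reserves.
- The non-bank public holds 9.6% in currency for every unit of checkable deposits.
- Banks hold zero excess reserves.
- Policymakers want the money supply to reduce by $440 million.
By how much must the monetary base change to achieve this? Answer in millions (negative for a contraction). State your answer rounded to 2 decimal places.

The money multiplier is m = (1 + c) / (rr + c) = (1 + 0.096) / (0.13 + 0.096) ≈ 4.849558.
ΔMB = ΔM / m = (−440) / 4.849558 ≈ -90.7299 million.

-90.73 million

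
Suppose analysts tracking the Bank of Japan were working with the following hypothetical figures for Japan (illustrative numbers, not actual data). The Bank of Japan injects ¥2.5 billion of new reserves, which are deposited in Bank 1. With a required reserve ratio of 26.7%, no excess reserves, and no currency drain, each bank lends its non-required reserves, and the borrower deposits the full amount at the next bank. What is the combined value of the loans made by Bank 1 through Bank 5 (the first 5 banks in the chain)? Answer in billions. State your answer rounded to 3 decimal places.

¥5.411 billion

Bank i lends (1 − rr)^i of the original deposit: Bank 1 lends 2.5·0.7330 = 1.8325, Bank 2 lends 2.5·0.7330² ≈ 1.3432, and so on.
Summing a geometric series: total = 2.5·[0.7330·(1 − 0.7330^5) / (1 − 0.7330)] ≈ 5.4110 billion.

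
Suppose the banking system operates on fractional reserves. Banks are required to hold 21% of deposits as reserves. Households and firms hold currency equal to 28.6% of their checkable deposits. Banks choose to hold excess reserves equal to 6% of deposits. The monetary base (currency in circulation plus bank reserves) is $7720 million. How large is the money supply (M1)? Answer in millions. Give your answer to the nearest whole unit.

$17856 million

The money multiplier is m = (1 + c) / (rr + e + c) = (1 + 0.286) / (0.21 + 0.06 + 0.286) ≈ 2.31295.
So M = m × MB = 2.31295 × 7720 = 17855.974 million.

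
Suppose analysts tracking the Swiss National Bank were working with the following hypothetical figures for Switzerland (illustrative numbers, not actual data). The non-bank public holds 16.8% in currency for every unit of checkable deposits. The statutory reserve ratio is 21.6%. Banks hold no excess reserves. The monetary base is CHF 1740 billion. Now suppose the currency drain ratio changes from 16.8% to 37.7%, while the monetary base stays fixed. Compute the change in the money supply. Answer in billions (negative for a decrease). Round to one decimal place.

Initially m₁ = (1 + 0.168) / (0.216 + 0.168) ≈ 3.041667, so M₁ = 3.041667 × 1740 ≈ 5292.5006 billion.
After the change m₂ = (1 + 0.377) / (0.216 + 0.377) ≈ 2.322091, so M₂ = 2.322091 × 1740 ≈ 4040.4383 billion.
ΔM = M₂ − M₁ = 4040.4383 − 5292.5006 = -1252.0623 billion.

-1252.1 billion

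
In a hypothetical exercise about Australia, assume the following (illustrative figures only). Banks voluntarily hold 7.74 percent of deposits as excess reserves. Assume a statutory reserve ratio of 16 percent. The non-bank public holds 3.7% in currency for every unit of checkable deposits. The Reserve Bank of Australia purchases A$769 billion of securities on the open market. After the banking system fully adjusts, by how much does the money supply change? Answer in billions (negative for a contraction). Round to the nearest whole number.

The money multiplier is m = (1 + c) / (rr + e + c) = (1 + 0.037) / (0.16 + 0.0774 + 0.037) ≈ 3.7792.
The purchase adds 769 billion of base, so ΔM = m × ΔMB = 3.7792 × (+769) = 2906.2048 billion.

A$2906 billion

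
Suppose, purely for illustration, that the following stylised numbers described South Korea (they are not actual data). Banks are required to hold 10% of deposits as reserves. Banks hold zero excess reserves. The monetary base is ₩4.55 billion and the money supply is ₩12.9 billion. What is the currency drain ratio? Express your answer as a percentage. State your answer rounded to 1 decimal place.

Using m = M/MB = 12.9/4.55 ≈ 2.835165. From m = (1 + c)/(c + rr + e), rearranging gives 1 + c = m·(c + rr + e), so c·(1 − m) = m·(rr + e) − 1.
Hence c = [m·(rr + e) − 1]/(1 − m) = [2.835165 × (0.1 + 0) − 1] / (1 − 2.835165) ≈ 0.390419.

39.0%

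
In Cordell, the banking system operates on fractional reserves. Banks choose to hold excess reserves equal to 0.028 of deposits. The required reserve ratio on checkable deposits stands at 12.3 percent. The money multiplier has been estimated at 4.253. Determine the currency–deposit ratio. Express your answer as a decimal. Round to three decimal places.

Using m = 4.253. From m = (1 + c)/(c + rr + e), rearranging gives 1 + c = m·(c + rr + e), so c·(1 − m) = m·(rr + e) − 1.
Hence c = [m·(rr + e) − 1]/(1 − m) = [4.253 × (0.123 + 0.028) − 1] / (1 − 4.253) ≈ 0.109990.

0.110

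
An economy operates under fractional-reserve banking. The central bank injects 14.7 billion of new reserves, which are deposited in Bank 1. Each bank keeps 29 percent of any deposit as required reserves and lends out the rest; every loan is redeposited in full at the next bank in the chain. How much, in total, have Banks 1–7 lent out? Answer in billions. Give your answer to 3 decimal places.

Bank i lends (1 − rr)^i of the original deposit: Bank 1 lends 14.7·0.7100 = 10.4370, Bank 2 lends 14.7·0.7100² ≈ 7.4103, and so on.
Summing a geometric series: total = 14.7·[0.7100·(1 − 0.7100^7) / (1 − 0.7100)] ≈ 32.7164 billion.

32.716 billion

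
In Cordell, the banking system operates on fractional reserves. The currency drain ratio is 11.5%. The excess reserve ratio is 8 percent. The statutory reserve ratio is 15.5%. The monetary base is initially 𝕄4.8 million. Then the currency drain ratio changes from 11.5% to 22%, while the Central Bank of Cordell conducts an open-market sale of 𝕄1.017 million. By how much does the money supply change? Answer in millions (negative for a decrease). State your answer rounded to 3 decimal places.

Before: m₁ = (1 + 0.115) / (0.155 + 0.08 + 0.115) ≈ 3.18571, MB₁ = 4.8, so M₁ = 3.18571 × 4.8 ≈ 15.2914 million.
After: m₂ = (1 + 0.22) / (0.155 + 0.08 + 0.22) ≈ 2.68132, MB₂ = 4.8 − 1.017 = 3.783, so M₂ = 2.68132 × 3.783 ≈ 10.1434 million.
ΔM = M₂ − M₁ = 10.1434 − 15.2914 = -5.148 million.

-5.148 million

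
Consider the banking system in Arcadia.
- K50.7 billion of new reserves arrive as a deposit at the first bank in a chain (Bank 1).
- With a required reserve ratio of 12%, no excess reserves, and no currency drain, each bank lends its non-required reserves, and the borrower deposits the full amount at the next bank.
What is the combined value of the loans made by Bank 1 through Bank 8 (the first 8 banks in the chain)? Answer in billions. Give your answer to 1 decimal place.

K238.1 billion

Bank i lends (1 − rr)^i of the original deposit: Bank 1 lends 50.7·0.8800 = 44.6160, Bank 2 lends 50.7·0.8800² ≈ 39.2621, and so on.
Summing a geometric series: total = 50.7·[0.8800·(1 − 0.8800^8) / (1 − 0.8800)] ≈ 238.0879 billion.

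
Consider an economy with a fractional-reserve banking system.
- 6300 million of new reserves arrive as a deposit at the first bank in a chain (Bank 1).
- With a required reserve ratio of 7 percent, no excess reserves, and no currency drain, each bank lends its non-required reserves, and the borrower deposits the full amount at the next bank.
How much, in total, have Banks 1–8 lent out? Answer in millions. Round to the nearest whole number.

36863 million

Bank i lends (1 − rr)^i of the original deposit: Bank 1 lends 6300·0.9300 = 5859.0000, Bank 2 lends 6300·0.9300² = 5448.8700, and so on.
Summing a geometric series: total = 6300·[0.9300·(1 − 0.9300^8) / (1 − 0.9300)] ≈ 36863.0025 million.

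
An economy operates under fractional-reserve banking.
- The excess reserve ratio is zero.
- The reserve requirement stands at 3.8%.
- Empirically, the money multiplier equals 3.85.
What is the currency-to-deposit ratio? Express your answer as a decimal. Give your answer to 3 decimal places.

Using m = 3.85. From m = (1 + c)/(c + rr + e), rearranging gives 1 + c = m·(c + rr + e), so c·(1 − m) = m·(rr + e) − 1.
Hence c = [m·(rr + e) − 1]/(1 − m) = [3.85 × (0.038 + 0) − 1] / (1 − 3.85) ≈ 0.299544.

0.300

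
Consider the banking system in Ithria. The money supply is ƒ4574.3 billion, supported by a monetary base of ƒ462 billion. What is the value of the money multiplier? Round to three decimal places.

The money multiplier is m = M / MB = 4574.3 / 462 ≈ 9.90108.

9.901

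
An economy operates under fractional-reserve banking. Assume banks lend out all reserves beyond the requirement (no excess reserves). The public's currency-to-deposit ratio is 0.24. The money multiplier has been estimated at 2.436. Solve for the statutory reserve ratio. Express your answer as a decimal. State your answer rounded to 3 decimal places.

Using m = 2.436. Since m = (1 + c)/(c + rr + e), the denominator satisfies c + rr + e = (1 + c)/m = (1 + 0.24) / 2.436 ≈ 0.509031.
With c = 0.24 and e = 0, the statutory reserve ratio is 0.509031 − 0.24 − 0 = 0.269031.

0.269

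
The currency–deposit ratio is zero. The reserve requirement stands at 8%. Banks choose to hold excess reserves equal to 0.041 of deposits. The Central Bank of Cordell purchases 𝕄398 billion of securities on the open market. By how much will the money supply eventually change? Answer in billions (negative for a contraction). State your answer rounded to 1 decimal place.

𝕄3289.3 billion

The money multiplier is m = 1 / (rr + e) = 1 / (0.08 + 0.041) ≈ 8.26446.
The purchase adds 398 billion of base, so ΔM = m × ΔMB = 8.26446 × (+398) ≈ 3289.2551 billion.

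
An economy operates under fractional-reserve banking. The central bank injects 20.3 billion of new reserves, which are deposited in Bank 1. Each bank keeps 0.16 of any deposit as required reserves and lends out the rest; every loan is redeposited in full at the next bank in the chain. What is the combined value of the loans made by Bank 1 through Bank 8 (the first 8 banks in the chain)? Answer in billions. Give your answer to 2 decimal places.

Bank i lends (1 − rr)^i of the original deposit: Bank 1 lends 20.3·0.8400 = 17.0520, Bank 2 lends 20.3·0.8400² ≈ 14.3237, and so on.
Summing a geometric series: total = 20.3·[0.8400·(1 − 0.8400^8) / (1 − 0.8400)] ≈ 80.1576 billion.

80.16 billion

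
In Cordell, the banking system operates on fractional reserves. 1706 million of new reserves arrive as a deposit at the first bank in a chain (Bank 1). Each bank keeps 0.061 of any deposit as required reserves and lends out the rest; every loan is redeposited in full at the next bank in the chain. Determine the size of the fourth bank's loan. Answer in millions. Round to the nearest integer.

1326 million

Each bank lends a fraction (1 − rr) = 0.9390 of the deposit it receives, so Bank 4 receives 1706·0.9390^3 and lends 1706·0.9390^4 ≈ 1326.2989 million.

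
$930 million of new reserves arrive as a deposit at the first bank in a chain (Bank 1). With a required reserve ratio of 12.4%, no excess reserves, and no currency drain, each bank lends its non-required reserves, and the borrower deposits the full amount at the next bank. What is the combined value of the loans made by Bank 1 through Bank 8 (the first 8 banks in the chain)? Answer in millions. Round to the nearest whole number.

$4292 million

Bank i lends (1 − rr)^i of the original deposit: Bank 1 lends 930·0.8760 = 814.6800, Bank 2 lends 930·0.8760² ≈ 713.6597, and so on.
Summing a geometric series: total = 930·[0.8760·(1 − 0.8760^8) / (1 − 0.8760)] ≈ 4291.7666 million.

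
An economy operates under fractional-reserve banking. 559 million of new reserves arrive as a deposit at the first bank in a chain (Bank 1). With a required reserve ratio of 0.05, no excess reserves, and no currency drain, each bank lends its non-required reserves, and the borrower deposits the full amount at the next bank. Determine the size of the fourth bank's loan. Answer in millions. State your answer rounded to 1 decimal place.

Each bank lends a fraction (1 − rr) = 0.9500 of the deposit it receives, so Bank 4 receives 559·0.9500^3 and lends 559·0.9500^4 ≈ 455.3090 million.

455.3 million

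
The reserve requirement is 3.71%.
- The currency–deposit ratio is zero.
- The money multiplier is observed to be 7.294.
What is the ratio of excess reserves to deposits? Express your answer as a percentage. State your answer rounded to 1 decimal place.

10.0%

Using m = 7.294. Since m = (1 + c)/(c + rr + e), the denominator satisfies c + rr + e = (1 + c)/m = (1 + 0) / 7.294 ≈ 0.137099.
With c = 0 and rr = 0.0371, the ratio of excess reserves to deposits is 0.137099 − 0 − 0.0371 = 0.099999.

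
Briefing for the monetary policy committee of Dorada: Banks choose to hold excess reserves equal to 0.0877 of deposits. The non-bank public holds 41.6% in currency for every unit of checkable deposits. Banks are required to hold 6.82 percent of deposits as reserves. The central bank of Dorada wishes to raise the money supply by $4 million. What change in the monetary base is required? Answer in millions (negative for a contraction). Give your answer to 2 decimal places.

$1.62 million

The money multiplier is m = (1 + c) / (rr + e + c) = (1 + 0.416) / (0.0682 + 0.0877 + 0.416) ≈ 2.4760.
ΔMB = ΔM / m = (+4) / 2.4760 ≈ 1.6155 million.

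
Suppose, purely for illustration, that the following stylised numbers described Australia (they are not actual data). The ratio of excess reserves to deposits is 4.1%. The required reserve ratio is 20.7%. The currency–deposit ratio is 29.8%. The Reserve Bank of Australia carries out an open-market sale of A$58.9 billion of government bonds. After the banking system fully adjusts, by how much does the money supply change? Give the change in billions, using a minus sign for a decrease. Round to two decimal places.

-140.02 billion

The money multiplier is m = (1 + c) / (rr + e + c) = (1 + 0.298) / (0.207 + 0.041 + 0.298) ≈ 2.37729.
The sale removes 58.9 billion of base, so ΔM = m × ΔMB = 2.37729 × (−58.9) ≈ -140.0224 billion.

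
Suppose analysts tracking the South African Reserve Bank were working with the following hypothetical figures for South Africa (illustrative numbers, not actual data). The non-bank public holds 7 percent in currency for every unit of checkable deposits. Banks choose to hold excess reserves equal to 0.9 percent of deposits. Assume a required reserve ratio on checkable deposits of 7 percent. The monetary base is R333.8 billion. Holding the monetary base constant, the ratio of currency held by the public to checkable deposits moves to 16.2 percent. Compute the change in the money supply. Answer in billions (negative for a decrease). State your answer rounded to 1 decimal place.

Initially m₁ = (1 + 0.07) / (0.07 + 0.009 + 0.07) ≈ 7.18121, so M₁ = 7.18121 × 333.8 ≈ 2397.0879 billion.
After the change m₂ = (1 + 0.162) / (0.07 + 0.009 + 0.162) ≈ 4.82158, so M₂ = 4.82158 × 333.8 ≈ 1609.4434 billion.
ΔM = M₂ − M₁ = 1609.4434 − 2397.0879 = -787.6445 billion.

-787.6 billion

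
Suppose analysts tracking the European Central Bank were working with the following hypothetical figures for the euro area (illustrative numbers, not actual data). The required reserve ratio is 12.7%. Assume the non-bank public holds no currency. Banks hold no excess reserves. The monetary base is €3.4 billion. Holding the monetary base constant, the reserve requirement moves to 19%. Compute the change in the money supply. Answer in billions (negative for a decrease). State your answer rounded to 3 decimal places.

Initially m₁ = 1 / (0.127) ≈ 7.87402, so M₁ = 7.87402 × 3.4 ≈ 26.7717 billion.
After the change m₂ = 1 / (0.19) ≈ 5.26316, so M₂ = 5.26316 × 3.4 ≈ 17.8947 billion.
ΔM = M₂ − M₁ = 17.8947 − 26.7717 = -8.877 billion.

-8.877 billion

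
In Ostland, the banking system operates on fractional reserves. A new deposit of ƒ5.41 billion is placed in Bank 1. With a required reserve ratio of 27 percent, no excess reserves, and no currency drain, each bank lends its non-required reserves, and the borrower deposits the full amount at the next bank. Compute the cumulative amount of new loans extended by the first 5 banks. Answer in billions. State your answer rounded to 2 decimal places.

ƒ11.59 billion

Bank i lends (1 − rr)^i of the original deposit: Bank 1 lends 5.41·0.7300 = 3.9493, Bank 2 lends 5.41·0.7300² ≈ 2.8830, and so on.
Summing a geometric series: total = 5.41·[0.7300·(1 − 0.7300^5) / (1 − 0.7300)] ≈ 11.5947 billion.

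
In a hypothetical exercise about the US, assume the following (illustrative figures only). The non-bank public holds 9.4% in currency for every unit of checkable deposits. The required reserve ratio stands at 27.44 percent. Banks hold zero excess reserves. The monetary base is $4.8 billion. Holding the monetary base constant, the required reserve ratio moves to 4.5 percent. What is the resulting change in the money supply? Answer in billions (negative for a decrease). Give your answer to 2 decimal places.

$23.52 billion

Initially m₁ = (1 + 0.094) / (0.2744 + 0.094) ≈ 2.9696, so M₁ = 2.9696 × 4.8 ≈ 14.2541 billion.
After the change m₂ = (1 + 0.094) / (0.045 + 0.094) ≈ 7.8705, so M₂ = 7.8705 × 4.8 = 37.7784 billion.
ΔM = M₂ − M₁ = 37.7784 − 14.2541 = 23.5243 billion.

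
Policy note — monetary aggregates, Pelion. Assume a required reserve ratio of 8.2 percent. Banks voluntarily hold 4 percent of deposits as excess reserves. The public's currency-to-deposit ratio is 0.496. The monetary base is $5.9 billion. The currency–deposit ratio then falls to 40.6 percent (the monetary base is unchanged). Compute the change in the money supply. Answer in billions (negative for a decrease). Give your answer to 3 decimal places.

Initially m₁ = (1 + 0.496) / (0.082 + 0.04 + 0.496) ≈ 2.42071, so M₁ = 2.42071 × 5.9 ≈ 14.2822 billion.
After the change m₂ = (1 + 0.406) / (0.082 + 0.04 + 0.406) ≈ 2.66288, so M₂ = 2.66288 × 5.9 ≈ 15.711 billion.
ΔM = M₂ − M₁ = 15.711 − 14.2822 = 1.4288 billion.

$1.429 billion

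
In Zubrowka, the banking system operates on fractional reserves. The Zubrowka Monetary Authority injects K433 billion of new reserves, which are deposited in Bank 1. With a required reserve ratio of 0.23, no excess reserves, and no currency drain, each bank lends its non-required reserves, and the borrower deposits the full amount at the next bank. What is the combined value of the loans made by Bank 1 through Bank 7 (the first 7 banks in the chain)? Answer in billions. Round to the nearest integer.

K1217 billion

Bank i lends (1 − rr)^i of the original deposit: Bank 1 lends 433·0.7700 = 333.4100, Bank 2 lends 433·0.7700² = 256.7257, and so on.
Summing a geometric series: total = 433·[0.7700·(1 − 0.7700^7) / (1 − 0.7700)] ≈ 1216.9679 billion.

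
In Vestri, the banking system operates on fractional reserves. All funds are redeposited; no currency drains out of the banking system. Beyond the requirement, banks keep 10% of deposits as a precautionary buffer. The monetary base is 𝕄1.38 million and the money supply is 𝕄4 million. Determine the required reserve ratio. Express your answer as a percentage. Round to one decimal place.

24.5%

Using m = M/MB = 4/1.38 ≈ 2.898551. Since m = (1 + c)/(c + rr + e), the denominator satisfies c + rr + e = (1 + c)/m = (1 + 0) / 2.898551 ≈ 0.345000.
With c = 0 and e = 0.1, the required reserve ratio is 0.345000 − 0 − 0.1 = 0.245.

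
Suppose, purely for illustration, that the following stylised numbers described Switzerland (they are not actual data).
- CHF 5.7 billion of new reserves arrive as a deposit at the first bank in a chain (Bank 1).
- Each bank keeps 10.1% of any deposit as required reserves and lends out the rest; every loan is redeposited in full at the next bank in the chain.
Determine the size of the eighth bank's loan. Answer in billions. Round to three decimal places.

Each bank lends a fraction (1 − rr) = 0.8990 of the deposit it receives, so Bank 8 receives 5.7·0.8990^7 and lends 5.7·0.8990^8 ≈ 2.4319 billion.

CHF 2.432 billion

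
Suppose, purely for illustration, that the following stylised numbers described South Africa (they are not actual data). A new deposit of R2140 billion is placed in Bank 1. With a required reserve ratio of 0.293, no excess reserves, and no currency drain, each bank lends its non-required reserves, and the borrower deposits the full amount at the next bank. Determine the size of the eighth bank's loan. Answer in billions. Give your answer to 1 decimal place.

R133.6 billion

Each bank lends a fraction (1 − rr) = 0.7070 of the deposit it receives, so Bank 8 receives 2140·0.7070^7 and lends 2140·0.7070^8 ≈ 133.5885 billion.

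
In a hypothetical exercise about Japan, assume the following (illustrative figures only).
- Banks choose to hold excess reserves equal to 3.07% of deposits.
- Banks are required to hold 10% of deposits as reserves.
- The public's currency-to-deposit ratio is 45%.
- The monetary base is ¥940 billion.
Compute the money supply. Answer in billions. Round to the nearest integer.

¥2347 billion

The money multiplier is m = (1 + c) / (rr + e + c) = (1 + 0.45) / (0.1 + 0.0307 + 0.45) ≈ 2.4970.
So M = m × MB = 2.4970 × 940 = 2347.18 billion.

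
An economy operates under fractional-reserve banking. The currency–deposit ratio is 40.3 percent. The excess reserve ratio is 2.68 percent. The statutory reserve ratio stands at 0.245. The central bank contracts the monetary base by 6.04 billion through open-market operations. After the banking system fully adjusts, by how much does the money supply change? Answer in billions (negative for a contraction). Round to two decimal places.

The money multiplier is m = (1 + c) / (rr + e + c) = (1 + 0.403) / (0.245 + 0.0268 + 0.403) ≈ 2.0791.
The sale removes 6.04 billion of base, so ΔM = m × ΔMB = 2.0791 × (−6.04) ≈ -12.5578 billion.

-12.56 billion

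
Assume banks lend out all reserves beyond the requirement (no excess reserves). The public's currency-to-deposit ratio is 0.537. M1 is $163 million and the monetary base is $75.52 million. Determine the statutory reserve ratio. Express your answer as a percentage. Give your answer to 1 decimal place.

Using m = M/MB = 163/75.52 ≈ 2.158369. Since m = (1 + c)/(c + rr + e), the denominator satisfies c + rr + e = (1 + c)/m = (1 + 0.537) / 2.158369 ≈ 0.712112.
With c = 0.537 and e = 0, the statutory reserve ratio is 0.712112 − 0.537 − 0 = 0.175112.

17.5%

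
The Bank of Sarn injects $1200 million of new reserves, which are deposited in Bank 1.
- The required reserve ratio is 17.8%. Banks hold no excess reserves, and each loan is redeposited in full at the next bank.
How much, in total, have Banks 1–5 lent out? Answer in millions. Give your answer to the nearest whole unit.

Bank i lends (1 − rr)^i of the original deposit: Bank 1 lends 1200·0.8220 = 986.4000, Bank 2 lends 1200·0.8220² = 810.8208, and so on.
Summing a geometric series: total = 1200·[0.8220·(1 − 0.8220^5) / (1 − 0.8220)] ≈ 3461.9139 million.

$3462 million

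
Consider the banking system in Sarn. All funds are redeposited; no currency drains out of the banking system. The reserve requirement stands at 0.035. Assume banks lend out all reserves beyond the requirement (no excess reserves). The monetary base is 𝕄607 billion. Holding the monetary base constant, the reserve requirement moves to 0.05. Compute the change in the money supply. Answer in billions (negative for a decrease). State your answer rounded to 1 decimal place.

-5202.9 billion

Initially m₁ = 1 / (0.035) ≈ 28.57143, so M₁ = 28.57143 × 607 ≈ 17342.858 billion.
After the change m₂ = 1 / (0.05) = 20, so M₂ = 20 × 607 = 12140 billion.
ΔM = M₂ − M₁ = 12140 − 17342.858 = -5202.858 billion.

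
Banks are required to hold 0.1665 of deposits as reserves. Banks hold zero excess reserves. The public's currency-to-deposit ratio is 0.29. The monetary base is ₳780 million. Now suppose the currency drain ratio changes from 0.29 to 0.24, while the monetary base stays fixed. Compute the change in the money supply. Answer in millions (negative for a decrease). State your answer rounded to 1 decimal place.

Initially m₁ = (1 + 0.29) / (0.1665 + 0.29) ≈ 2.82585, so M₁ = 2.82585 × 780 = 2204.163 million.
After the change m₂ = (1 + 0.24) / (0.1665 + 0.24) ≈ 3.05043, so M₂ = 3.05043 × 780 = 2379.3354 million.
ΔM = M₂ − M₁ = 2379.3354 − 2204.163 = 175.1724 million.

₳175.2 million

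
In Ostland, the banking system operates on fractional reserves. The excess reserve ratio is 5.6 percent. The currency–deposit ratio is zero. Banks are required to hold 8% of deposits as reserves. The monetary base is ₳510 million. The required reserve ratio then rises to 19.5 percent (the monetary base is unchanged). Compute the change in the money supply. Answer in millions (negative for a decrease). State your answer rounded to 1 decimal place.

Initially m₁ = 1 / (0.08 + 0.056) ≈ 7.35294, so M₁ = 7.35294 × 510 = 3749.9994 million.
After the change m₂ = 1 / (0.195 + 0.056) ≈ 3.98406, so M₂ = 3.98406 × 510 = 2031.8706 million.
ΔM = M₂ − M₁ = 2031.8706 − 3749.9994 = -1718.1288 million.

-1718.1 million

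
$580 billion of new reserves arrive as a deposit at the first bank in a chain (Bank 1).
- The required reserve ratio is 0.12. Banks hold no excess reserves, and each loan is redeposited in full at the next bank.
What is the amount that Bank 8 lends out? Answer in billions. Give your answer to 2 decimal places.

$208.59 billion

Each bank lends a fraction (1 − rr) = 0.8800 of the deposit it receives, so Bank 8 receives 580·0.8800^7 and lends 580·0.8800^8 ≈ 208.5880 billion.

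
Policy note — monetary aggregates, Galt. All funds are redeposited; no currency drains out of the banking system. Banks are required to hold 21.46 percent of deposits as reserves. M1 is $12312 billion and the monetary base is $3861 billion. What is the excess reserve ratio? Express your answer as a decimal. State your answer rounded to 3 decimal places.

Using m = M/MB = 12312/3861 ≈ 3.188811. Since m = (1 + c)/(c + rr + e), the denominator satisfies c + rr + e = (1 + c)/m = (1 + 0) / 3.188811 ≈ 0.313597.
With c = 0 and rr = 0.2146, the excess reserve ratio is 0.313597 − 0 − 0.2146 = 0.098997.

0.099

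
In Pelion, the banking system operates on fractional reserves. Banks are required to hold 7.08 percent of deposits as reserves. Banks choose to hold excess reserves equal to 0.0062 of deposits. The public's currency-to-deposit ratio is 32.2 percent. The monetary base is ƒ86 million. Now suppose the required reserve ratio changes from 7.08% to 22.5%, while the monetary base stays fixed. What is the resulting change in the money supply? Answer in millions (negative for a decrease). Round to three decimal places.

Initially m₁ = (1 + 0.322) / (0.0708 + 0.0062 + 0.322) ≈ 3.313283, so M₁ = 3.313283 × 86 ≈ 284.9423 million.
After the change m₂ = (1 + 0.322) / (0.225 + 0.0062 + 0.322) ≈ 2.389732, so M₂ = 2.389732 × 86 ≈ 205.517 million.
ΔM = M₂ − M₁ = 205.517 − 284.9423 = -79.4253 million.

-79.425 million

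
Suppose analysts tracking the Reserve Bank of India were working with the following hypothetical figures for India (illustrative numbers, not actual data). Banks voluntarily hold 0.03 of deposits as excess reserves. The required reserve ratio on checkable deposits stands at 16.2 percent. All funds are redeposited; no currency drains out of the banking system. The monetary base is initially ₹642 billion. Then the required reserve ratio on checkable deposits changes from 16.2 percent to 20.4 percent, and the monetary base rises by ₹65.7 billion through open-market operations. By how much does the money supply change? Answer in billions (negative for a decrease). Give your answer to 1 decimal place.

Before: m₁ = 1 / (0.162 + 0.03) ≈ 5.20833, MB₁ = 642, so M₁ = 5.20833 × 642 ≈ 3343.7479 billion.
After: m₂ = 1 / (0.204 + 0.03) ≈ 4.27350, MB₂ = 642 + 65.7 = 707.7, so M₂ = 4.27350 × 707.7 ≈ 3024.356 billion.
ΔM = M₂ − M₁ = 3024.356 − 3343.7479 = -319.3919 billion.

-319.4 billion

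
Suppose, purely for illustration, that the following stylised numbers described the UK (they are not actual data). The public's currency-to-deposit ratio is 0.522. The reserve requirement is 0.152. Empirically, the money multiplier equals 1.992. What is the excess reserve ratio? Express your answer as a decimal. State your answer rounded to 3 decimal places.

0.090

Using m = 1.992. Since m = (1 + c)/(c + rr + e), the denominator satisfies c + rr + e = (1 + c)/m = (1 + 0.522) / 1.992 ≈ 0.764056.
With c = 0.522 and rr = 0.152, the excess reserve ratio is 0.764056 − 0.522 − 0.152 = 0.090056.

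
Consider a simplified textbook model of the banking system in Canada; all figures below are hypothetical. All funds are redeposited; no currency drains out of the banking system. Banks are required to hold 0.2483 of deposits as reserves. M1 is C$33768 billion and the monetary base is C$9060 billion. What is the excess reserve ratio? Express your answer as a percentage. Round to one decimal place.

Using m = M/MB = 33768/9060 ≈ 3.727152. Since m = (1 + c)/(c + rr + e), the denominator satisfies c + rr + e = (1 + c)/m = (1 + 0) / 3.727152 ≈ 0.268301.
With c = 0 and rr = 0.2483, the excess reserve ratio is 0.268301 − 0 − 0.2483 = 0.020001.

2.0%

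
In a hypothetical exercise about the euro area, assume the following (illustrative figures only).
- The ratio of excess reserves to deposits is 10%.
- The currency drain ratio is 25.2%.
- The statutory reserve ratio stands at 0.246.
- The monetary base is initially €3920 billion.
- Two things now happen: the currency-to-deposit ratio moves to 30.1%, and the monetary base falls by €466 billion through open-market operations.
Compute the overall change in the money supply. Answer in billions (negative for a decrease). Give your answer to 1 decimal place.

Before: m₁ = (1 + 0.252) / (0.246 + 0.1 + 0.252) ≈ 2.093645, MB₁ = 3920, so M₁ = 2.093645 × 3920 = 8207.0884 billion.
After: m₂ = (1 + 0.301) / (0.246 + 0.1 + 0.301) ≈ 2.010819, MB₂ = 3920 − 466 = 3454, so M₂ = 2.010819 × 3454 ≈ 6945.3688 billion.
ΔM = M₂ − M₁ = 6945.3688 − 8207.0884 = -1261.7196 billion.

-1261.7 billion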